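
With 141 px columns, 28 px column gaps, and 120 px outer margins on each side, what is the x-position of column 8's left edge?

1303 px

Column 8 starts at margin + 7·(column + gutter) = 120 + 7·169 = 1303 px.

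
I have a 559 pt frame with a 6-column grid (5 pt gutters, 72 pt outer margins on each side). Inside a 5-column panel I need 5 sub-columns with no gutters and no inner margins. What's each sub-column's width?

69 pt

Outer content = 559 − 2·72 = 415 pt.
Subtracting 5 gutters of 5 leaves 390 for 6 columns, so c = 65 pt.
5 columns plus 4 gutters: 325 + 20 = 345 pt.
345 / 5 = 69 pt per column.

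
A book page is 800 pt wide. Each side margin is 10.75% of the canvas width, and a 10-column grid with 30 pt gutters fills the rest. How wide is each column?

35.8 pt

Each margin = 10.75% of 800 = 86 pt; content = 800 − 2·86 = 628 pt.
10c + 9·30 = 628 → 10c = 358 → c = 35.8 pt.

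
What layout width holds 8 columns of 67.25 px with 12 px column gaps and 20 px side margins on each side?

Layout = 2·20 + 8·67.25 + 7·12 = 40 + 538 + 84 = 662 px.

662 px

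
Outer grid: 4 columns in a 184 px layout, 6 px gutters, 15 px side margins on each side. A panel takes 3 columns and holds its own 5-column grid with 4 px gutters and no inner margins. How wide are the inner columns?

19.6 px

Inside the margins: 184 − 30 = 154 px.
154 − 3·6 = 136; ÷4 gives c = 34 px.
Span of 3: 3·34 + 2·6 = 102 + 12 = 114 px.
Subtracting 4 gutters of 4 leaves 98 for 5 columns, so d = 19.6 px.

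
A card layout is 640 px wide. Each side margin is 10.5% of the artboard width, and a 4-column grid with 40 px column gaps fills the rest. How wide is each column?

96.4 px

Each margin = 10.5% of 640 = 67.2 px; content = 640 − 2·67.2 = 505.6 px.
4c + 3·40 = 505.6 → 4c = 385.6 → c = 96.4 px.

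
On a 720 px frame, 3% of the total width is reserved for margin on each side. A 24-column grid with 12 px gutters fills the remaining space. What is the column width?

16.7 px

Each margin = 3% of 720 = 21.6 px; content = 720 − 2·21.6 = 676.8 px.
Subtracting 23 gutters of 12 leaves 400.8 for 24 columns, so c = 16.7 px.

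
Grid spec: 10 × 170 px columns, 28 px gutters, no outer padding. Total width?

1952 px

Artboard = 10·170 + 9·28 = 1700 + 252 = 1952 px.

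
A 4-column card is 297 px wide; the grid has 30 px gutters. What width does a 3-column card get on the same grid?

215.25 px

4c + 3·30 = 297 → 4c = 207 → c = 51.75 px.
3-column span = 3·51.75 + 2·30 = 215.25 px.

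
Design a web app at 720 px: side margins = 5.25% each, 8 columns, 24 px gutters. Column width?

720 × (1 − 2·5.25%) = 720 × 89.5% = 644.4 px for the columns.
644.4 − 7·24 = 476.4; ÷8 gives c = 59.55 px.

59.55 px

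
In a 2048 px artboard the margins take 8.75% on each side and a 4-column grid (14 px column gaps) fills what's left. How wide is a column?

Each margin = 8.75% of 2048 = 179.2 px; content = 2048 − 2·179.2 = 1689.6 px.
1689.6 − 3·14 = 1647.6; ÷4 gives c = 411.9 px.

411.9 px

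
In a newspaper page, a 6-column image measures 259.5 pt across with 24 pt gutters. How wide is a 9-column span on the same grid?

Subtracting 5 gutters of 24 leaves 139.5 for 6 columns, so c = 23.25 pt.
9 columns plus 8 gutters: 209.25 + 192 = 401.25 pt.

401.25 pt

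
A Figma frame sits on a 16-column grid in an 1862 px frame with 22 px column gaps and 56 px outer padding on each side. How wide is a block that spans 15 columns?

1639.25 px

Subtract both margins: 1862 − 2·56 = 1750 px.
16c + 15·22 = 1750 → 16c = 1420 → c = 88.75 px.
15-column span = 15·88.75 + 14·22 = 1639.25 px.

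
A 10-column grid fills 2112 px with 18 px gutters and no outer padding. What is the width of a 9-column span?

1899 px

2112 − 9·18 = 1950; ÷10 gives c = 195 px.
9-column span = 9·195 + 8·18 = 1899 px.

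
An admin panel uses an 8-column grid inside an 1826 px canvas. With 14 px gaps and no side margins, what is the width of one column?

1826 − 7·14 = 1728; ÷8 gives c = 216 px.

216 px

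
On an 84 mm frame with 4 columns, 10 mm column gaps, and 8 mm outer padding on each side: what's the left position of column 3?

Content = 84 − 2·8 = 68 mm.
4c + 3·10 = 68 → 4c = 38 → c = 9.5 mm.
Column 3 starts at margin + 2·(column + gutter) = 8 + 2·19.5 = 47 mm.

47 mm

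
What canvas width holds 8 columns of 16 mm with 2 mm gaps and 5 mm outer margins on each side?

Canvas = 2·5 + 8·16 + 7·2 = 10 + 128 + 14 = 152 mm.

152 mm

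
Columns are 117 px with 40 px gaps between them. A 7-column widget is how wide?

7-column span = 7·117 + 6·40 = 1059 px.

1059 px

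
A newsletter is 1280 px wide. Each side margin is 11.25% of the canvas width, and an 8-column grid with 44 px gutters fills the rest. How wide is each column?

Each margin = 11.25% of 1280 = 144 px; content = 1280 − 2·144 = 992 px.
992 − 7·44 = 684; ÷8 gives c = 85.5 px.

85.5 px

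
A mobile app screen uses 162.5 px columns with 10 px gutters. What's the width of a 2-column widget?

2 columns plus 1 gutter: 325 + 10 = 335 px.

335 px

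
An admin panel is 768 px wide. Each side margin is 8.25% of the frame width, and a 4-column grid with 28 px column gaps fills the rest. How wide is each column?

139.32 px

Each margin = 8.25% of 768 = 63.36 px; content = 768 − 2·63.36 = 641.28 px.
Subtracting 3 column gaps of 28 leaves 557.28 for 4 columns, so c = 139.32 px.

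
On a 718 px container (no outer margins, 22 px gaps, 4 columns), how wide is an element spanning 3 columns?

718 − 3·22 = 652; ÷4 gives c = 163 px.
Span of 3: 3·163 + 2·22 = 489 + 44 = 533 px.

533 px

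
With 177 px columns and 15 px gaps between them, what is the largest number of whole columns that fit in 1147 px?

k columns need k·177 + (k−1)·15 = k·192 − 15.
k·192 − 15 ≤ 1147 → k ≤ 1162 / 192 ≈ 6.05, so k = 6.

6 columns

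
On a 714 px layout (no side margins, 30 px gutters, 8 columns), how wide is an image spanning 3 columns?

249 px

8c + 7·30 = 714 → 8c = 504 → c = 63 px.
3 columns plus 2 gutters: 189 + 60 = 249 px.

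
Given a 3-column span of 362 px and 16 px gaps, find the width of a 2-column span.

362 − 2·16 = 330; ÷3 gives c = 110 px.
Span of 2: 2·110 + 1·16 = 220 + 16 = 236 px.

236 px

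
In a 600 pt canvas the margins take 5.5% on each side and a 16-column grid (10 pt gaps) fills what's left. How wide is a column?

24 pt

600 × (1 − 2·5.5%) = 600 × 89% = 534 pt for the columns.
Subtracting 15 gaps of 10 leaves 384 for 16 columns, so c = 24 pt.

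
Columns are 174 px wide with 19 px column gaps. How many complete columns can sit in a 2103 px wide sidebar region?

10 columns

k columns need k·174 + (k−1)·19 = k·193 − 19.
k·193 − 19 ≤ 2103 → k ≤ 2122 / 193 ≈ 10.99, so k = 10.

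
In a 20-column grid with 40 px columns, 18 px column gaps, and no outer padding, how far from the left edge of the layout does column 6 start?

290 px

Each column+gutter stride is 58 px; with no margin, 5 of them is 290 px.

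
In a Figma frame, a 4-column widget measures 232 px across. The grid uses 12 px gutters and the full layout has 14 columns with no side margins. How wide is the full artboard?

Subtracting 3 gutters of 12 leaves 196 for 4 columns, so c = 49 px.
Artboard = 14·49 + 13·12 = 686 + 156 = 842 px.

842 px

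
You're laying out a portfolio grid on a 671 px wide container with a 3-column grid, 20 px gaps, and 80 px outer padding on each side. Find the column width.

Content width = 671 − 2·80 = 511 px.
3 columns + 2 gaps: 3c + 2·20 = 511.
3c = 511 − 40 = 471, so c = 157 px.

157 px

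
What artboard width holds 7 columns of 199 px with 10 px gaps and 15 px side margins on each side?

Artboard = 2·15 + 7·199 + 6·10 = 30 + 1393 + 60 = 1483 px.

1483 px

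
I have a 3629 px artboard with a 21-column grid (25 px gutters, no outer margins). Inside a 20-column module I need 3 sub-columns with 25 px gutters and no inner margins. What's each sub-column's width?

1135 px

21c + 20·25 = 3629 → 21c = 3129 → c = 149 px.
20 columns plus 19 gutters: 2980 + 475 = 3455 px.
Subtracting 2 gutters of 25 leaves 3405 for 3 columns, so d = 1135 px.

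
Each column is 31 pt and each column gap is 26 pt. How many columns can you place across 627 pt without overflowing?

11 columns

Each extra column adds 31 + 26 = 57 pt.
(627 + 26) / 57 = 11.46, so 11 columns fit.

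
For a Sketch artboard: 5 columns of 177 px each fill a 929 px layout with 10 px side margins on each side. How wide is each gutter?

Content width = 929 − 2·10 = 909 px.
5 columns take 5·177 = 885 px; remaining 24 splits into 4 gutters.
g = 24 / 4 = 6 px.

6 px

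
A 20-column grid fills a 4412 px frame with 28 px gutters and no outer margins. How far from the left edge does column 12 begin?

2442 px

Subtracting 19 gutters of 28 leaves 3880 for 20 columns, so c = 194 px.
No margin, so column 12 starts at 11·(column + gutter) = 11·222 = 2442 px.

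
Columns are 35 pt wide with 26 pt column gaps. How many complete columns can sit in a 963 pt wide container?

16 columns

k columns need k·35 + (k−1)·26 = k·61 − 26.
k·61 − 26 ≤ 963 → k ≤ 989 / 61 ≈ 16.21, so k = 16.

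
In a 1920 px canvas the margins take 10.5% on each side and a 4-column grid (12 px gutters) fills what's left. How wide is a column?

Each margin = 10.5% of 1920 = 201.6 px; content = 1920 − 2·201.6 = 1516.8 px.
4c + 3·12 = 1516.8 → 4c = 1480.8 → c = 370.2 px.

370.2 px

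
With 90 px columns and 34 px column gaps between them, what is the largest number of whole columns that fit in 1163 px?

9 columns

Each extra column adds 90 + 34 = 124 px.
(1163 + 34) / 124 = 9.65, so 9 columns fit.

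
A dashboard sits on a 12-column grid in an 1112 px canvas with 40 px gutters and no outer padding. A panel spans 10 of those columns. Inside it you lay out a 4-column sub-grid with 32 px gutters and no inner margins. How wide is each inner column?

1112 − 11·40 = 672; ÷12 gives c = 56 px.
10-column span = 10·56 + 9·40 = 920 px.
920 − 3·32 = 824; ÷4 gives d = 206 px.

206 px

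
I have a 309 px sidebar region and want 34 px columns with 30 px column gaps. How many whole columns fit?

5 columns

Each extra column adds 34 + 30 = 64 px.
(309 + 30) / 64 = 5.30, so 5 columns fit.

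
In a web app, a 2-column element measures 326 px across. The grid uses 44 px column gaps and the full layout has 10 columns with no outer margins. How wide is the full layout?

2c + 1·44 = 326 → 2c = 282 → c = 141 px.
Layout = 10·141 + 9·44 = 1410 + 396 = 1806 px.

1806 px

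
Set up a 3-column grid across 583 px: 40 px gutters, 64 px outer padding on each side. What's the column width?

125 px

Subtract both margins: 583 − 2·64 = 455 px.
3c + 2·40 = 455 → 3c = 375 → c = 125 px.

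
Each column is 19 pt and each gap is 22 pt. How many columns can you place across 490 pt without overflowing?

k columns need k·19 + (k−1)·22 = k·41 − 22.
k·41 − 22 ≤ 490 → k ≤ 512 / 41 ≈ 12.49, so k = 12.

12 columns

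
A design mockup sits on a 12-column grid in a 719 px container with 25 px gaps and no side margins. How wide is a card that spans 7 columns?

719 − 11·25 = 444; ÷12 gives c = 37 px.
7 columns plus 6 gaps: 259 + 150 = 409 px.

409 px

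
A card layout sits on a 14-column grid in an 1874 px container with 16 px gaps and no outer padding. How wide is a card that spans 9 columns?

1199 px

14 columns + 13 gaps: 14c + 13·16 = 1874.
14c = 1874 − 208 = 1666, so c = 119 px.
Span of 9: 9·119 + 8·16 = 1071 + 128 = 1199 px.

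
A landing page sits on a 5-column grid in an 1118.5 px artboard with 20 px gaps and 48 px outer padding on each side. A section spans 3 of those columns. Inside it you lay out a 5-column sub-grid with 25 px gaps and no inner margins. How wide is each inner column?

101.1 px

Outer content = 1118.5 − 2·48 = 1022.5 px.
Subtracting 4 gaps of 20 leaves 942.5 for 5 columns, so c = 188.5 px.
Span of 3: 3·188.5 + 2·20 = 565.5 + 40 = 605.5 px.
5d + 4·25 = 605.5 → 5d = 505.5 → d = 101.1 px.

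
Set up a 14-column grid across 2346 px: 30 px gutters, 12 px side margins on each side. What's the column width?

138 px

Content width = 2346 − 2·12 = 2322 px.
2322 − 13·30 = 1932; ÷14 gives c = 138 px.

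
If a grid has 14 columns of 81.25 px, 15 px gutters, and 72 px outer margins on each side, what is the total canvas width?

1476.5 px

Canvas = 2·72 + 14·81.25 + 13·15 = 144 + 1137.5 + 195 = 1476.5 px.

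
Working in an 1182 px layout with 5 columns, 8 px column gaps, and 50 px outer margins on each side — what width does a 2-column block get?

428 px

Subtract both margins: 1182 − 2·50 = 1082 px.
5 columns + 4 column gaps: 5c + 4·8 = 1082.
5c = 1082 − 32 = 1050, so c = 210 px.
Span of 2: 2·210 + 1·8 = 420 + 8 = 428 px.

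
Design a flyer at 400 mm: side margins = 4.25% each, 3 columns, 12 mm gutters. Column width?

400 × (1 − 2·4.25%) = 400 × 91.5% = 366 mm for the columns.
Subtracting 2 gutters of 12 leaves 342 for 3 columns, so c = 114 mm.

114 mm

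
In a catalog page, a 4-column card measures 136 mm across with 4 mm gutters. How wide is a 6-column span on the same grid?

206 mm

4 columns + 3 gutters: 4c + 3·4 = 136.
4c = 136 − 12 = 124, so c = 31 mm.
6 columns plus 5 gutters: 186 + 20 = 206 mm.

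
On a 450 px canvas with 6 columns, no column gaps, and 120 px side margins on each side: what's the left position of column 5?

Inside the margins: 450 − 240 = 210 px.
6c = 210 → c = 35 px.
Column 5 starts at margin + 4·(column + gutter) = 120 + 4·35 = 260 px.

260 px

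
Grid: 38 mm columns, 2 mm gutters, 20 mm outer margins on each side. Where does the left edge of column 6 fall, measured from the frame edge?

220 mm

Each column+gutter stride is 40 mm; 5 of them past the 20 mm margin is 20 + 200 = 220 mm.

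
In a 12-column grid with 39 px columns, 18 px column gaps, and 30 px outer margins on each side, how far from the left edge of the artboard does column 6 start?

315 px

Each column+gutter stride is 57 px; 5 of them past the 30 px margin is 30 + 285 = 315 px.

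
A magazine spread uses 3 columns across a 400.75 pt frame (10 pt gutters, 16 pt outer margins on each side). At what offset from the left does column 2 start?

142.25 pt

Take off 32 pt of margins, leaving 368.75 pt.
3c + 2·10 = 368.75 → 3c = 348.75 → c = 116.25 pt.
Each column+gutter stride is 126.25 pt; 1 of them past the 16 pt margin is 16 + 126.25 = 142.25 pt.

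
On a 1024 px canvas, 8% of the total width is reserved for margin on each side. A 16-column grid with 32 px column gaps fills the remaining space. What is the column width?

23.76 px

1024 × (1 − 2·8%) = 1024 × 84% = 860.16 px for the columns.
16c + 15·32 = 860.16 → 16c = 380.16 → c = 23.76 px.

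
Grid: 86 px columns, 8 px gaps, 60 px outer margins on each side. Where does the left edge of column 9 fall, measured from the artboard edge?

812 px

Column 9 starts at margin + 8·(column + gutter) = 60 + 8·94 = 812 px.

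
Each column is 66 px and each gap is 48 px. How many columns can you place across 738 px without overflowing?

Each extra column adds 66 + 48 = 114 px.
(738 + 48) / 114 = 6.89, so 6 columns fit.

6 columns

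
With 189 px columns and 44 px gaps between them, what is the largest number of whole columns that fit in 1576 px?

k columns need k·189 + (k−1)·44 = k·233 − 44.
k·233 − 44 ≤ 1576 → k ≤ 1620 / 233 ≈ 6.95, so k = 6.

6 columns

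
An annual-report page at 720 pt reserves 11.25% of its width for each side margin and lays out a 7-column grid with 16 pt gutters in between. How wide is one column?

Margins: 11.25% × 720 = 81 pt each, so content = 720 − 162 = 558 pt.
558 − 6·16 = 462; ÷7 gives c = 66 pt.

66 pt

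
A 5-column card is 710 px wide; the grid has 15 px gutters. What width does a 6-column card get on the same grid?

Subtracting 4 gutters of 15 leaves 650 for 5 columns, so c = 130 px.
6 columns plus 5 gutters: 780 + 75 = 855 px.

855 px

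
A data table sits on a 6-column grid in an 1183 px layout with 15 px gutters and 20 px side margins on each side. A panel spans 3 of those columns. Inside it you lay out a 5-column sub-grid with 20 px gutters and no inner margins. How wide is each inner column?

96.8 px

Take off 40 px of margins, leaving 1143 px.
6 columns + 5 gutters: 6c + 5·15 = 1143.
6c = 1143 − 75 = 1068, so c = 178 px.
Span of 3: 3·178 + 2·15 = 534 + 30 = 564 px.
564 − 4·20 = 484; ÷5 gives d = 96.8 px.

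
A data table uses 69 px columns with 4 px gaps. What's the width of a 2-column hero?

2 columns plus 1 gap: 138 + 4 = 142 px.

142 px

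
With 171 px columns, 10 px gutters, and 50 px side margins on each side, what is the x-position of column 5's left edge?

Column 5 starts at margin + 4·(column + gutter) = 50 + 4·181 = 774 px.

774 px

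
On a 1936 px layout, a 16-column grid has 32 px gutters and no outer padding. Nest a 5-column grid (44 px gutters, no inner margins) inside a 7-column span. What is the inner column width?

16c + 15·32 = 1936 → 16c = 1456 → c = 91 px.
7-column span = 7·91 + 6·32 = 829 px.
Subtracting 4 gutters of 44 leaves 653 for 5 columns, so d = 130.6 px.

130.6 px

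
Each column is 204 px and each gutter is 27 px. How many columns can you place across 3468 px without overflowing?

15 columns

Each extra column adds 204 + 27 = 231 px.
(3468 + 27) / 231 = 15.13, so 15 columns fit.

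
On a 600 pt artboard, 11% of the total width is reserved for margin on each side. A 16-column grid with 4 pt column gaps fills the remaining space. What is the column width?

25.5 pt

Margins: 11% × 600 = 66 pt each, so content = 600 − 132 = 468 pt.
16 columns + 15 column gaps: 16c + 15·4 = 468.
16c = 468 − 60 = 408, so c = 25.5 pt.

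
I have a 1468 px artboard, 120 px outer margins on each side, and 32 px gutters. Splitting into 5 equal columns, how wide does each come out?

Content width = 1468 − 2·120 = 1228 px.
5 columns + 4 gutters: 5c + 4·32 = 1228.
5c = 1228 − 128 = 1100, so c = 220 px.

220 px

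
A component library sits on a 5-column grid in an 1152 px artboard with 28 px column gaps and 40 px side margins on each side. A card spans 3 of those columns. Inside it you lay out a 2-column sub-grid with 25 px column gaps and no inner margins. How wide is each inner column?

303.5 px

Outer content = 1152 − 2·40 = 1072 px.
1072 − 4·28 = 960; ÷5 gives c = 192 px.
3-column span = 3·192 + 2·28 = 632 px.
2d + 1·25 = 632 → 2d = 607 → d = 303.5 px.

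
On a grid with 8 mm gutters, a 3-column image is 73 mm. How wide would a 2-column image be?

Subtracting 2 gutters of 8 leaves 57 for 3 columns, so c = 19 mm.
Span of 2: 2·19 + 1·8 = 38 + 8 = 46 mm.

46 mm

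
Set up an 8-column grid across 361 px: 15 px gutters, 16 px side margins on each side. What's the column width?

28 px

Subtract both margins: 361 − 2·16 = 329 px.
8 columns + 7 gutters: 8c + 7·15 = 329.
8c = 329 − 105 = 224, so c = 28 px.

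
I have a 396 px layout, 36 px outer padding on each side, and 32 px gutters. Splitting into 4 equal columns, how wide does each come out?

Inside the margins: 396 − 72 = 324 px.
324 − 3·32 = 228; ÷4 gives c = 57 px.

57 px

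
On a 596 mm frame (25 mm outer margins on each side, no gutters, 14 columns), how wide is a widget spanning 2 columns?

78 mm

Take off 50 mm of margins, leaving 546 mm.
14c = 546 → c = 39 mm.
2-column span = 2·39 = 78 mm.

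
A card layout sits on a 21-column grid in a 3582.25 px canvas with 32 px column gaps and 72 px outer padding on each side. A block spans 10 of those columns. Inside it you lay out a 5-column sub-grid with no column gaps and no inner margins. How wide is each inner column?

Inside the margins: 3582.25 − 144 = 3438.25 px.
3438.25 − 20·32 = 2798.25; ÷21 gives c = 133.25 px.
Span of 10: 10·133.25 + 9·32 = 1332.5 + 288 = 1620.5 px.
1620.5 / 5 = 324.1 px per column.

324.1 px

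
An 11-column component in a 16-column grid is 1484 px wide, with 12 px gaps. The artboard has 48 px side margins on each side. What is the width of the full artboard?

11 columns + 10 gaps: 11c + 10·12 = 1484.
11c = 1484 − 120 = 1364, so c = 124 px.
Total width: 2·48 + 16·124 + 15·12 = 2260 px.

2260 px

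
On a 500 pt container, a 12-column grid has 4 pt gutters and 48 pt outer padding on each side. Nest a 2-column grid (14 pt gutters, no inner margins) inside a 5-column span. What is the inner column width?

76 pt

Subtract both margins: 500 − 2·48 = 404 pt.
Subtracting 11 gutters of 4 leaves 360 for 12 columns, so c = 30 pt.
Span of 5: 5·30 + 4·4 = 150 + 16 = 166 pt.
Subtracting 1 gutter of 14 leaves 152 for 2 columns, so d = 76 pt.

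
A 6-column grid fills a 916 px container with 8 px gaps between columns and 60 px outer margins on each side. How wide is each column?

126 px

Inside the margins: 916 − 120 = 796 px.
796 − 5·8 = 756; ÷6 gives c = 126 px.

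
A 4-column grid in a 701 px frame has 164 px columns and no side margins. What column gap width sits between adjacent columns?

15 px

4·164 + 3g = 701 → 3g = 45 → g = 15 px.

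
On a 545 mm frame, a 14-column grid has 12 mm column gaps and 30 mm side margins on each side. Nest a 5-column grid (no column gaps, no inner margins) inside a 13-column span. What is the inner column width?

Take off 60 mm of margins, leaving 485 mm.
14 columns + 13 column gaps: 14c + 13·12 = 485.
14c = 485 − 156 = 329, so c = 23.5 mm.
13-column span = 13·23.5 + 12·12 = 449.5 mm.
With no column gaps, each column is 449.5/5 = 89.9 mm.

89.9 mm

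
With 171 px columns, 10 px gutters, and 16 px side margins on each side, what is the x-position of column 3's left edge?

Each column+gutter stride is 181 px; 2 of them past the 16 px margin is 16 + 362 = 378 px.

378 px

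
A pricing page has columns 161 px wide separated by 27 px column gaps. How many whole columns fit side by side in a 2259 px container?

12 columns

Each extra column adds 161 + 27 = 188 px.
(2259 + 27) / 188 = 12.16, so 12 columns fit.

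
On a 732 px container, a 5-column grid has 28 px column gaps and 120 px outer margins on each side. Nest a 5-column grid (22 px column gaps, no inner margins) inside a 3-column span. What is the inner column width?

39.2 px

Take off 240 px of margins, leaving 492 px.
5 columns + 4 column gaps: 5c + 4·28 = 492.
5c = 492 − 112 = 380, so c = 76 px.
3 columns plus 2 column gaps: 228 + 56 = 284 px.
Subtracting 4 column gaps of 22 leaves 196 for 5 columns, so d = 39.2 px.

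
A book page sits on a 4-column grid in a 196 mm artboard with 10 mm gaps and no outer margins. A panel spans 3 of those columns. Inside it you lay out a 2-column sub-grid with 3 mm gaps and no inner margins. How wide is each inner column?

4c + 3·10 = 196 → 4c = 166 → c = 41.5 mm.
3-column span = 3·41.5 + 2·10 = 144.5 mm.
144.5 − 1·3 = 141.5; ÷2 gives d = 70.75 mm.

70.75 mm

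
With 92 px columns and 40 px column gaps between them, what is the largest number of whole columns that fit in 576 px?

4 columns

4 columns: 4·92 + 3·40 = 488 px ≤ 576.
5 columns: 620 px > 576. So 4.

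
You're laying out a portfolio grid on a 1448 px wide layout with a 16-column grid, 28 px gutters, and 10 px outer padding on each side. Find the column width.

63 px

Subtract both margins: 1448 − 2·10 = 1428 px.
16c + 15·28 = 1428 → 16c = 1008 → c = 63 px.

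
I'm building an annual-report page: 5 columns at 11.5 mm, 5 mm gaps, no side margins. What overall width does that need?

Summing: 57.5 + 20 = 77.5 mm.

77.5 mm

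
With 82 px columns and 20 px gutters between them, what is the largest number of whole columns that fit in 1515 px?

15 columns

15 columns: 15·82 + 14·20 = 1510 px ≤ 1515.
16 columns: 1612 px > 1515. So 15.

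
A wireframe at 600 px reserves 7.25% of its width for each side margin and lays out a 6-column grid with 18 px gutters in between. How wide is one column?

600 × (1 − 2·7.25%) = 600 × 85.5% = 513 px for the columns.
6c + 5·18 = 513 → 6c = 423 → c = 70.5 px.

70.5 px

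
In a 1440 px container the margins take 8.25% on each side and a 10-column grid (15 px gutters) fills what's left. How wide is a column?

106.74 px

1440 × (1 − 2·8.25%) = 1440 × 83.5% = 1202.4 px for the columns.
10 columns + 9 gutters: 10c + 9·15 = 1202.4.
10c = 1202.4 − 135 = 1067.4, so c = 106.74 px.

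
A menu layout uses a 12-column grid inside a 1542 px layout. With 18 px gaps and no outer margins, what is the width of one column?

112 px

Subtracting 11 gaps of 18 leaves 1344 for 12 columns, so c = 112 px.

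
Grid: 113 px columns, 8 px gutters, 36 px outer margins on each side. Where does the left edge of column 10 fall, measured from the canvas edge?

1125 px

Column 10 starts at margin + 9·(column + gutter) = 36 + 9·121 = 1125 px.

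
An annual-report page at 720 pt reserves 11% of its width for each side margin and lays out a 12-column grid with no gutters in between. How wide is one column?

Margins: 11% × 720 = 79.2 pt each, so content = 720 − 158.4 = 561.6 pt.
With no gutters, each column is 561.6/12 = 46.8 pt.

46.8 pt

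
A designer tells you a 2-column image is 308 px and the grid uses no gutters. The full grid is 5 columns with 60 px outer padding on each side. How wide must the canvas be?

890 px

2c = 308 → c = 154 px.
Total width: 2·60 + 5·154 = 890 px.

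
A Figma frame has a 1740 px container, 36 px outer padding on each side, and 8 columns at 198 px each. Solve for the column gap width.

Content width = 1740 − 2·36 = 1668 px.
8 columns take 8·198 = 1584 px; remaining 84 splits into 7 column gaps.
g = 84 / 7 = 12 px.

12 px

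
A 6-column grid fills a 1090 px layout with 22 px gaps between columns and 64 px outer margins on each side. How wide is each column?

142 px

Subtract both margins: 1090 − 2·64 = 962 px.
6 columns + 5 gaps: 6c + 5·22 = 962.
6c = 962 − 110 = 852, so c = 142 px.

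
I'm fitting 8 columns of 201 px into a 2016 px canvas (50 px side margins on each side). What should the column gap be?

44 px

Subtract both margins: 2016 − 2·50 = 1916 px.
8·201 + 7g = 1916 → 7g = 308 → g = 44 px.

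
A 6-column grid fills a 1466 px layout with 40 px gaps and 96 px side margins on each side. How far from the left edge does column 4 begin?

Inside the margins: 1466 − 192 = 1274 px.
1274 − 5·40 = 1074; ÷6 gives c = 179 px.
Before column 4: the margin + 3 columns + 3 gaps.
Offset = 96 + 3·(179 + 40) = 96 + 657 = 753 px.

753 px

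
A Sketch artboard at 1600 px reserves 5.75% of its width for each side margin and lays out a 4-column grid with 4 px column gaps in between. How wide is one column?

351 px

1600 × (1 − 2·5.75%) = 1600 × 88.5% = 1416 px for the columns.
Subtracting 3 column gaps of 4 leaves 1404 for 4 columns, so c = 351 px.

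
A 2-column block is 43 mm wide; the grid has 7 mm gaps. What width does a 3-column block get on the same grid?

68 mm

43 − 1·7 = 36; ÷2 gives c = 18 mm.
Span of 3: 3·18 + 2·7 = 54 + 14 = 68 mm.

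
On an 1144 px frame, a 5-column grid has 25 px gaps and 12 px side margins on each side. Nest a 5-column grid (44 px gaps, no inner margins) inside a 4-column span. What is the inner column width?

Subtract both margins: 1144 − 2·12 = 1120 px.
1120 − 4·25 = 1020; ÷5 gives c = 204 px.
4-column span = 4·204 + 3·25 = 891 px.
891 − 4·44 = 715; ÷5 gives d = 143 px.

143 px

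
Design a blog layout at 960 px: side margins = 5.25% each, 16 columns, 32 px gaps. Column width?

23.7 px

Margins: 5.25% × 960 = 50.4 px each, so content = 960 − 100.8 = 859.2 px.
859.2 − 15·32 = 379.2; ÷16 gives c = 23.7 px.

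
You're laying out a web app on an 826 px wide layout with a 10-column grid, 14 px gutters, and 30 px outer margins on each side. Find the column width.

Content width = 826 − 2·30 = 766 px.
10 columns + 9 gutters: 10c + 9·14 = 766.
10c = 766 − 126 = 640, so c = 64 px.

64 px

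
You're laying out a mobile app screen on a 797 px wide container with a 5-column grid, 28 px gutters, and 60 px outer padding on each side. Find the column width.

113 px

Inside the margins: 797 − 120 = 677 px.
5 columns + 4 gutters: 5c + 4·28 = 677.
5c = 677 − 112 = 565, so c = 113 px.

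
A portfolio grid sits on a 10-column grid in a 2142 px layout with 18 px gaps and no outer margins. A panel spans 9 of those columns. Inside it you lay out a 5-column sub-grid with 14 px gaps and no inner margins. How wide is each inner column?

374 px

10 columns + 9 gaps: 10c + 9·18 = 2142.
10c = 2142 − 162 = 1980, so c = 198 px.
9-column span = 9·198 + 8·18 = 1926 px.
1926 − 4·14 = 1870; ÷5 gives d = 374 px.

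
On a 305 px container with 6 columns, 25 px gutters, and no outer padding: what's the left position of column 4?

165 px

Subtracting 5 gutters of 25 leaves 180 for 6 columns, so c = 30 px.
No margin, so column 4 starts at 3·(column + gutter) = 3·55 = 165 px.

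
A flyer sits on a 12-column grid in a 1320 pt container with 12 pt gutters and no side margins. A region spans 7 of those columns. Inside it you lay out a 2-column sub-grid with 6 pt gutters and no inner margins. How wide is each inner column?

379.5 pt

12c + 11·12 = 1320 → 12c = 1188 → c = 99 pt.
7 columns plus 6 gutters: 693 + 72 = 765 pt.
2d + 1·6 = 765 → 2d = 759 → d = 379.5 pt.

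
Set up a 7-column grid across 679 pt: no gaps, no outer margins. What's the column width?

97 pt

679 / 7 = 97 pt per column.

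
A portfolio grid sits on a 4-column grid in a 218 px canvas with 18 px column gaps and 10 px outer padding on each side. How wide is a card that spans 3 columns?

Subtract both margins: 218 − 2·10 = 198 px.
4 columns + 3 column gaps: 4c + 3·18 = 198.
4c = 198 − 54 = 144, so c = 36 px.
3 columns plus 2 column gaps: 108 + 36 = 144 px.

144 px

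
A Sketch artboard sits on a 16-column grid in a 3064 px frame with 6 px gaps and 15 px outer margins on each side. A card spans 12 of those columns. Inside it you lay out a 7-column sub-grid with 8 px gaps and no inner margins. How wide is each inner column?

Subtract both margins: 3064 − 2·15 = 3034 px.
16c + 15·6 = 3034 → 16c = 2944 → c = 184 px.
12-column span = 12·184 + 11·6 = 2274 px.
2274 − 6·8 = 2226; ÷7 gives d = 318 px.

318 px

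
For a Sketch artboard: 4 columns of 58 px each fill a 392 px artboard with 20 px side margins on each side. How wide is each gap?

Content width = 392 − 2·20 = 352 px.
Columns use 232 px, leaving 120 px across 3 gaps = 40 px each.

40 px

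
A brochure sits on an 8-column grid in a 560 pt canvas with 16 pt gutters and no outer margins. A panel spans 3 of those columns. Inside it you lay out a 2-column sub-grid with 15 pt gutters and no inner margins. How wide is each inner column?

92.5 pt

560 − 7·16 = 448; ÷8 gives c = 56 pt.
3 columns plus 2 gutters: 168 + 32 = 200 pt.
2 columns + 1 gutter: 2d + 1·15 = 200.
2d = 200 − 15 = 185, so d = 92.5 pt.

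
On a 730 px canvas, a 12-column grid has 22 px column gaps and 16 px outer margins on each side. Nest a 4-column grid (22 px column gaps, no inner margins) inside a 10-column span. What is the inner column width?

128 px

Take off 32 px of margins, leaving 698 px.
698 − 11·22 = 456; ÷12 gives c = 38 px.
10-column span = 10·38 + 9·22 = 578 px.
Subtracting 3 column gaps of 22 leaves 512 for 4 columns, so d = 128 px.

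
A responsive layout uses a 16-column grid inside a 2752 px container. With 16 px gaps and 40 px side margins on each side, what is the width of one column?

Subtract both margins: 2752 − 2·40 = 2672 px.
2672 − 15·16 = 2432; ÷16 gives c = 152 px.

152 px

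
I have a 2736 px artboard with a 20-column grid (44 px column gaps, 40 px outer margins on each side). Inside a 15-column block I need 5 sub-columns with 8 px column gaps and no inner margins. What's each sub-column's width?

Inside the margins: 2736 − 80 = 2656 px.
Subtracting 19 column gaps of 44 leaves 1820 for 20 columns, so c = 91 px.
15-column span = 15·91 + 14·44 = 1981 px.
5d + 4·8 = 1981 → 5d = 1949 → d = 389.8 px.

389.8 px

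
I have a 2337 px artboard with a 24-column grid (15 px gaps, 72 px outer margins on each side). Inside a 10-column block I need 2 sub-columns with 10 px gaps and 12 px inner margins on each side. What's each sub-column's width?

435.5 px

Subtract both margins: 2337 − 2·72 = 2193 px.
Subtracting 23 gaps of 15 leaves 1848 for 24 columns, so c = 77 px.
10-column span = 10·77 + 9·15 = 905 px.
Inner content = 905 − 2·12 = 881 px.
2d + 1·10 = 881 → 2d = 871 → d = 435.5 px.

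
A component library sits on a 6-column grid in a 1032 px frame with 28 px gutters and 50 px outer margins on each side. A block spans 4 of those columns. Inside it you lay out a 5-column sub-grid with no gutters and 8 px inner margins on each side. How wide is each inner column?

Outer content = 1032 − 2·50 = 932 px.
932 − 5·28 = 792; ÷6 gives c = 132 px.
4 columns plus 3 gutters: 528 + 84 = 612 px.
Inner content = 612 − 2·8 = 596 px.
With no gutters, each column is 596/5 = 119.2 px.

119.2 px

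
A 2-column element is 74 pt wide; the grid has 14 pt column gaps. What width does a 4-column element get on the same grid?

2 columns + 1 column gap: 2c + 1·14 = 74.
2c = 74 − 14 = 60, so c = 30 pt.
4 columns plus 3 column gaps: 120 + 42 = 162 pt.

162 pt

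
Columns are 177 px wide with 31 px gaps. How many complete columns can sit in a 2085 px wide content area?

Each extra column adds 177 + 31 = 208 px.
(2085 + 31) / 208 = 10.17, so 10 columns fit.

10 columns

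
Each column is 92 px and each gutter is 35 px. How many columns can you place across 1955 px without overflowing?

15 columns: 15·92 + 14·35 = 1870 px ≤ 1955.
16 columns: 1997 px > 1955. So 15.

15 columns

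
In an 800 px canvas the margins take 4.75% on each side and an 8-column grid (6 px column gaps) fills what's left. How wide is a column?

800 × (1 − 2·4.75%) = 800 × 90.5% = 724 px for the columns.
Subtracting 7 column gaps of 6 leaves 682 for 8 columns, so c = 85.25 px.

85.25 px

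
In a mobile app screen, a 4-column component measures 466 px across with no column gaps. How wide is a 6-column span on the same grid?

4c = 466 → c = 116.5 px.
6-column span = 6·116.5 = 699 px.

699 px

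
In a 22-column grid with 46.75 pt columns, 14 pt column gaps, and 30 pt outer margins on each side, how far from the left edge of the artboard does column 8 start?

455.25 pt

Each column+gutter stride is 60.75 pt; 7 of them past the 30 pt margin is 30 + 425.25 = 455.25 pt.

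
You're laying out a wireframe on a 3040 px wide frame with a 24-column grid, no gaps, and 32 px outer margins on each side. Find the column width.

124 px

Take off 64 px of margins, leaving 2976 px.
2976 / 24 = 124 px per column.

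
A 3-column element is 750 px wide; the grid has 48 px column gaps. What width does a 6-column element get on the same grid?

3 columns + 2 column gaps: 3c + 2·48 = 750.
3c = 750 − 96 = 654, so c = 218 px.
6-column span = 6·218 + 5·48 = 1548 px.

1548 px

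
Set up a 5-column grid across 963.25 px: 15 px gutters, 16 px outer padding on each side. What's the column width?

174.25 px

Take off 32 px of margins, leaving 931.25 px.
931.25 − 4·15 = 871.25; ÷5 gives c = 174.25 px.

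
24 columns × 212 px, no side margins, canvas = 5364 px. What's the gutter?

Columns use 5088 px, leaving 276 px across 23 gutters = 12 px each.

12 px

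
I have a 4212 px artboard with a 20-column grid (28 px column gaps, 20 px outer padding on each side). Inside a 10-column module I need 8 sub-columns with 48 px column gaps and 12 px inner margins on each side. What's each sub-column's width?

214 px

Inside the margins: 4212 − 40 = 4172 px.
Subtracting 19 column gaps of 28 leaves 3640 for 20 columns, so c = 182 px.
10-column span = 10·182 + 9·28 = 2072 px.
Inner content = 2072 − 2·12 = 2048 px.
Subtracting 7 column gaps of 48 leaves 1712 for 8 columns, so d = 214 px.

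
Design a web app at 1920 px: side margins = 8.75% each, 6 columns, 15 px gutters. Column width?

1920 × (1 − 2·8.75%) = 1920 × 82.5% = 1584 px for the columns.
6 columns + 5 gutters: 6c + 5·15 = 1584.
6c = 1584 − 75 = 1509, so c = 251.5 px.

251.5 px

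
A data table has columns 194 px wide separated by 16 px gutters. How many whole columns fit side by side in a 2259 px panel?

10 columns

k columns need k·194 + (k−1)·16 = k·210 − 16.
k·210 − 16 ≤ 2259 → k ≤ 2275 / 210 ≈ 10.83, so k = 10.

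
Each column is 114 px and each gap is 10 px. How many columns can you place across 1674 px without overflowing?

13 columns

k columns need k·114 + (k−1)·10 = k·124 − 10.
k·124 − 10 ≤ 1674 → k ≤ 1684 / 124 ≈ 13.58, so k = 13.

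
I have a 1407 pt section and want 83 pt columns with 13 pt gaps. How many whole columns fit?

14 columns

14 columns: 14·83 + 13·13 = 1331 pt ≤ 1407.
15 columns: 1427 pt > 1407. So 14.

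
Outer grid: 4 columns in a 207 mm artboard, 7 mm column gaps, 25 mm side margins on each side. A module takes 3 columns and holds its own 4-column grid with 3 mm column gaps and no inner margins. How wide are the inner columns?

26.75 mm

Subtract both margins: 207 − 2·25 = 157 mm.
4 columns + 3 column gaps: 4c + 3·7 = 157.
4c = 157 − 21 = 136, so c = 34 mm.
3-column span = 3·34 + 2·7 = 116 mm.
Subtracting 3 column gaps of 3 leaves 107 for 4 columns, so d = 26.75 mm.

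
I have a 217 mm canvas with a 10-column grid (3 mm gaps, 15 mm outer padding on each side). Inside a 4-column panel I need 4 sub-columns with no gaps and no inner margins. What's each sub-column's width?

Take off 30 mm of margins, leaving 187 mm.
10 columns + 9 gaps: 10c + 9·3 = 187.
10c = 187 − 27 = 160, so c = 16 mm.
4 columns plus 3 gaps: 64 + 9 = 73 mm.
4d = 73 → d = 18.25 mm.

18.25 mm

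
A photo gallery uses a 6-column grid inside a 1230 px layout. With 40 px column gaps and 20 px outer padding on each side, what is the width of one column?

165 px

Inside the margins: 1230 − 40 = 1190 px.
Subtracting 5 column gaps of 40 leaves 990 for 6 columns, so c = 165 px.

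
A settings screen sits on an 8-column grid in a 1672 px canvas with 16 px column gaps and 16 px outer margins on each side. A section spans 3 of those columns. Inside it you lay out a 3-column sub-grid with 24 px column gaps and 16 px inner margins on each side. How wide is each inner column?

Outer content = 1672 − 2·16 = 1640 px.
8 columns + 7 column gaps: 8c + 7·16 = 1640.
8c = 1640 − 112 = 1528, so c = 191 px.
3 columns plus 2 column gaps: 573 + 32 = 605 px.
Inner content = 605 − 2·16 = 573 px.
Subtracting 2 column gaps of 24 leaves 525 for 3 columns, so d = 175 px.

175 px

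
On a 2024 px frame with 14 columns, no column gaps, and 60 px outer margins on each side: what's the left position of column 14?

1828 px

Subtract both margins: 2024 − 2·60 = 1904 px.
1904 / 14 = 136 px per column.
Each column+gutter stride is 136 px; 13 of them past the 60 px margin is 60 + 1768 = 1828 px.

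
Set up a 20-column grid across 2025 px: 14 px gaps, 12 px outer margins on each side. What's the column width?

86.75 px

Content width = 2025 − 2·12 = 2001 px.
20 columns + 19 gaps: 20c + 19·14 = 2001.
20c = 2001 − 266 = 1735, so c = 86.75 px.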